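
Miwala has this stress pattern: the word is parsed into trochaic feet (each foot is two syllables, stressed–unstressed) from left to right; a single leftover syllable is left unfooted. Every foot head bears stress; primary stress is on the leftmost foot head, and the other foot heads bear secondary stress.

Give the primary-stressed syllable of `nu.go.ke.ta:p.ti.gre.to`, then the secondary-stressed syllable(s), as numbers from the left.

Parse left to right into trochaic (ˈσσ) feet: (ˈnu.go) (ˈke.ta:p) (ˈti.gre) to. Syllable 7 is left unfooted.
Foot heads (stressed positions): 1, 3, 5.
End Rule Leftmost: primary stress on the leftmost head = syllable 1.
Secondary stress on 3, 5: ˈnu.go.ˌke.ta:p.ˌti.gre.to.

primary 1, secondary 3, 5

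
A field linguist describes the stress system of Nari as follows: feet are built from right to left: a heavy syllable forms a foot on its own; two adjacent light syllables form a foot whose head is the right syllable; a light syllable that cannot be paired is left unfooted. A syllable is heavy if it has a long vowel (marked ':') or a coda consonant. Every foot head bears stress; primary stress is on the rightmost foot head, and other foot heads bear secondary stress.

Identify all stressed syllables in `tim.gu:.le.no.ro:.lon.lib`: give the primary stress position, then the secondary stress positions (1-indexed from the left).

Weights: 1 tim H, 2 gu: H, 3 le L, 4 no L, 5 ro: H, 6 lon H, 7 lib H.
Parse right to left (heavy = foot alone; LL = one foot; stranded L unfooted): (ˈtim) (ˈgu:) (le.ˈno) (ˈro:) (ˈlon) (ˈlib).
Foot heads: 1, 2, 4, 5, 6, 7.
Primary stress on the rightmost head = syllable 7.
Secondary stress on 1, 2, 4, 5, 6: ˌtim.ˌgu:.le.ˌno.ˌro:.ˌlon.ˈlib.

primary 7, secondary 1, 2, 4, 5, 6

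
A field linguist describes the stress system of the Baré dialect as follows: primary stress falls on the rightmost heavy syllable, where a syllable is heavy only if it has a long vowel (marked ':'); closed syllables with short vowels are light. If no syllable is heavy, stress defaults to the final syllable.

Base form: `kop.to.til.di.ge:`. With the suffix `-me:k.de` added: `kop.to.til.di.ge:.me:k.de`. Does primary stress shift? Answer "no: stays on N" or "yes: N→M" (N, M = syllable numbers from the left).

yes: 5→6

Base `kop.to.til.di.ge:` (5 syllables):
  Weights: 1 kop L, 2 to L, 3 til L, 4 di L, 5 ge: H.
  Heavy syllables in the domain: 5. The rightmost is syllable 5 (ge:).
  → primary stress on syllable 5.
Suffixed `kop.to.til.di.ge:.me:k.de` (7 syllables):
  Weights: 1 kop L, 2 to L, 3 til L, 4 di L, 5 ge: H, 6 me:k H, 7 de L.
  Heavy syllables in the domain: 5, 6. The rightmost is syllable 6 (me:k).
  → primary stress on syllable 6.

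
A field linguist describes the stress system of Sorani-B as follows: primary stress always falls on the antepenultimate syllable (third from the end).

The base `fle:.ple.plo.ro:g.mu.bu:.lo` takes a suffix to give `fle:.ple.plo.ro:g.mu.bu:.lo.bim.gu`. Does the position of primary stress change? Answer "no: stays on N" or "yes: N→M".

yes: 5→7

Base `fle:.ple.plo.ro:g.mu.bu:.lo` (7 syllables):
  The word has 7 syllables; the antepenultimate syllable (third from the end) is syllable 5 (mu).
  → primary stress on syllable 5.
Suffixed `fle:.ple.plo.ro:g.mu.bu:.lo.bim.gu` (9 syllables):
  The word has 9 syllables; the antepenultimate syllable (third from the end) is syllable 7 (lo).
  → primary stress on syllable 7.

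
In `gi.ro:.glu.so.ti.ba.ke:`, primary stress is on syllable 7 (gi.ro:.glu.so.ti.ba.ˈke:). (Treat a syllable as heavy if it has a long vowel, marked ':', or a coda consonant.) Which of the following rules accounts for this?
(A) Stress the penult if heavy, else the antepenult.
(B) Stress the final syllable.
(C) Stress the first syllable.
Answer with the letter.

B

Rule A → syllable 5 (observed: 7).
Rule B → syllable 7 ✓.
Rule C → syllable 1 (observed: 7).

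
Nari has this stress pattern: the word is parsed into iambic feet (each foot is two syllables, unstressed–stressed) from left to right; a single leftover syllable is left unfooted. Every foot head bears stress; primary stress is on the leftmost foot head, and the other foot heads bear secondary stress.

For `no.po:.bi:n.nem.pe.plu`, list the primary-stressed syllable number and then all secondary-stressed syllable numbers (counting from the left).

Parse left to right into iambic (σˈσ) feet: (no.ˈpo:) (bi:n.ˈnem) (pe.ˈplu).
Foot heads (stressed positions): 2, 4, 6.
End Rule Leftmost: primary stress on the leftmost head = syllable 2.
Secondary stress on 4, 6: no.ˈpo:.bi:n.ˌnem.pe.ˌplu.

primary 2, secondary 4, 6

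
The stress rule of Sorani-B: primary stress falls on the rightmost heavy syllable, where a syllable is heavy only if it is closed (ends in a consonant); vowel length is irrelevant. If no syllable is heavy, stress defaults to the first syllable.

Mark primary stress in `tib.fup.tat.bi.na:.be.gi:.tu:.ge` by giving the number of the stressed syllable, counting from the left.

Weights: 1 tib H, 2 fup H, 3 tat H, 4 bi L, 5 na: L, 6 be L, 7 gi: L, 8 tu: L, 9 ge L.
Heavy syllables in the domain: 1, 2, 3. The rightmost is syllable 3 (tat).
Primary stress: syllable 3 → tib.fup.ˈtat.bi.na:.be.gi:.tu:.ge.

3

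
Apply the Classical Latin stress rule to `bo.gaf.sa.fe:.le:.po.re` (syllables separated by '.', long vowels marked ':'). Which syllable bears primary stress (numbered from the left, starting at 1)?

5

Classical Latin: stress the penult if heavy (long vowel or closed), else the antepenult.
Weights: 5 le: H, 6 po L, 7 re L.
The penult (syllable 6, po) is light, so stress falls on the antepenult (syllable 5, le:).
Stress on syllable 5: bo.gaf.sa.fe:.ˈle:.po.re.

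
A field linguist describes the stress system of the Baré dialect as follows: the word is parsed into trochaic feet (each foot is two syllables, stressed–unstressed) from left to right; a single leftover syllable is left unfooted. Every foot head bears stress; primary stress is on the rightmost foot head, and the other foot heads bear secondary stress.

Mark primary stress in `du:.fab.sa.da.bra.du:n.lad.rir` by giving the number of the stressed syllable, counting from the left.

7

Parse left to right into trochaic (ˈσσ) feet: (ˈdu:.fab) (ˈsa.da) (ˈbra.du:n) (ˈlad.rir).
Foot heads (stressed positions): 1, 3, 5, 7.
End Rule Rightmost: primary stress on the rightmost head = syllable 7.
Primary stress: syllable 7 → du:.fab.sa.da.bra.du:n.ˈlad.rir.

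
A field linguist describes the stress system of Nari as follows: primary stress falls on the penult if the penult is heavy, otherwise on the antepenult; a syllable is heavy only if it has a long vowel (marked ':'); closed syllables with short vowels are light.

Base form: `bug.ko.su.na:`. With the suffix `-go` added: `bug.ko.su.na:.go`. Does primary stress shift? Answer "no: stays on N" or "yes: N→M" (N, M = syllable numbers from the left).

Base `bug.ko.su.na:` (4 syllables):
  Weights: 2 ko L, 3 su L, 4 na: H.
  The penult (syllable 3, su) is light, so stress falls on the antepenult (syllable 2, ko).
  → primary stress on syllable 2.
Suffixed `bug.ko.su.na:.go` (5 syllables):
  Weights: 3 su L, 4 na: H, 5 go L.
  The penult (syllable 4, na:) is heavy, so it takes stress.
  → primary stress on syllable 4.

yes: 2→4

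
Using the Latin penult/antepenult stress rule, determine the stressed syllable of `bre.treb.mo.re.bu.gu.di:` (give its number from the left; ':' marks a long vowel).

5

Classical Latin: stress the penult if heavy (long vowel or closed), else the antepenult.
Weights: 5 bu L, 6 gu L, 7 di: H.
The penult (syllable 6, gu) is light, so stress falls on the antepenult (syllable 5, bu).
Stress on syllable 5: bre.treb.mo.re.ˈbu.gu.di:.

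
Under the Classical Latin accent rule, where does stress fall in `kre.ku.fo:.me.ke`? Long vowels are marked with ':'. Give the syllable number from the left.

Classical Latin: stress the penult if heavy (long vowel or closed), else the antepenult.
Weights: 3 fo: H, 4 me L, 5 ke L.
The penult (syllable 4, me) is light, so stress falls on the antepenult (syllable 3, fo:).
Stress on syllable 3: kre.ku.ˈfo:.me.ke.

3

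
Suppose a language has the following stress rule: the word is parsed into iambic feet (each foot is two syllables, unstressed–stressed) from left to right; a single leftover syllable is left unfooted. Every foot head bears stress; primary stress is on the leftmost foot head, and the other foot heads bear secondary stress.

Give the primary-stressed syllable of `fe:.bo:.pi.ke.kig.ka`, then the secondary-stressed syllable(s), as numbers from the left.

Parse left to right into iambic (σˈσ) feet: (fe:.ˈbo:) (pi.ˈke) (kig.ˈka).
Foot heads (stressed positions): 2, 4, 6.
End Rule Leftmost: primary stress on the leftmost head = syllable 2.
Secondary stress on 4, 6: fe:.ˈbo:.pi.ˌke.kig.ˌka.

primary 2, secondary 4, 6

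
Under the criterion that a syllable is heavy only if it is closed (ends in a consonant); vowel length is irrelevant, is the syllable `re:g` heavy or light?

`re:g`: long vowel, closed (coda /g/). Closed (coda /g/) → heavy.

heavy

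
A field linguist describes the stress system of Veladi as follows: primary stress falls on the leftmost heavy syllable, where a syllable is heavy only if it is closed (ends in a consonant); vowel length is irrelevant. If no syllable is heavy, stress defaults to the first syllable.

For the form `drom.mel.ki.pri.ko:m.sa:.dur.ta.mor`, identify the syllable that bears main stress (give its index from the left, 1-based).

Weights: 1 drom H, 2 mel H, 3 ki L, 4 pri L, 5 ko:m H, 6 sa: L, 7 dur H, 8 ta L, 9 mor H.
Heavy syllables in the domain: 1, 2, 5, 7, 9. The leftmost is syllable 1 (drom).
Primary stress: syllable 1 → ˈdrom.mel.ki.pri.ko:m.sa:.dur.ta.mor.

1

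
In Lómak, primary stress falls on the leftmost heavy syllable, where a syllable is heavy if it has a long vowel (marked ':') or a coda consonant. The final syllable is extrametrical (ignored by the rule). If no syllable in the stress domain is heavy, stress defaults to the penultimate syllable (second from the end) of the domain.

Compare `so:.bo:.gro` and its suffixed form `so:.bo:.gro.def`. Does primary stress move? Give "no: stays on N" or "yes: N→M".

Base `so:.bo:.gro` (3 syllables):
  The final syllable (3, gro) is extrametrical; the stress domain is syllables 1–2.
  Weights: 1 so: H, 2 bo: H.
  Heavy syllables in the domain: 1, 2. The leftmost is syllable 1 (so:).
  → primary stress on syllable 1.
Suffixed `so:.bo:.gro.def` (4 syllables):
  The final syllable (4, def) is extrametrical; the stress domain is syllables 1–3.
  Weights: 1 so: H, 2 bo: H, 3 gro L.
  Heavy syllables in the domain: 1, 2. The leftmost is syllable 1 (so:).
  → primary stress on syllable 1.

no: stays on 1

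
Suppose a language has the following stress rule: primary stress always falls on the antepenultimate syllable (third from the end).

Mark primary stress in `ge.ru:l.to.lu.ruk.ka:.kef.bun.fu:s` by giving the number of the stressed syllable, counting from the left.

7

The word has 9 syllables; the antepenultimate syllable (third from the end) is syllable 7 (kef).
Primary stress: syllable 7 → ge.ru:l.to.lu.ruk.ka:.ˈkef.bun.fu:s.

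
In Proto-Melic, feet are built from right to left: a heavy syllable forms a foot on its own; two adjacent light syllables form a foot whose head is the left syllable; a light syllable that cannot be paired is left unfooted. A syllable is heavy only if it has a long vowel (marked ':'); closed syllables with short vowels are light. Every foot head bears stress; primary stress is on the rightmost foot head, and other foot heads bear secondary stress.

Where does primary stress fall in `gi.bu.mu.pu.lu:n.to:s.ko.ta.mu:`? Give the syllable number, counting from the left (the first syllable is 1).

9

Weights: 1 gi L, 2 bu L, 3 mu L, 4 pu L, 5 lu:n H, 6 to:s H, 7 ko L, 8 ta L, 9 mu: H.
Parse right to left (heavy = foot alone; LL = one foot; stranded L unfooted): (ˈgi.bu) (ˈmu.pu) (ˈlu:n) (ˈto:s) (ˈko.ta) (ˈmu:).
Foot heads: 1, 3, 5, 6, 7, 9.
Primary stress on the rightmost head = syllable 9.
Primary stress: syllable 9 → gi.bu.mu.pu.lu:n.to:s.ko.ta.ˈmu:.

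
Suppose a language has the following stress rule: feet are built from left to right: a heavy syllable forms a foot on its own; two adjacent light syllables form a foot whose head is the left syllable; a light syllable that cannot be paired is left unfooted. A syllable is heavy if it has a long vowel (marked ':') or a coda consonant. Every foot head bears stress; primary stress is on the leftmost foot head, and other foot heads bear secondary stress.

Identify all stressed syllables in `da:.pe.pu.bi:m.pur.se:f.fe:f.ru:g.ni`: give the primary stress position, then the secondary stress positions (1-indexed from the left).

Weights: 1 da: H, 2 pe L, 3 pu L, 4 bi:m H, 5 pur H, 6 se:f H, 7 fe:f H, 8 ru:g H, 9 ni L.
Parse left to right (heavy = foot alone; LL = one foot; stranded L unfooted): (ˈda:) (ˈpe.pu) (ˈbi:m) (ˈpur) (ˈse:f) (ˈfe:f) (ˈru:g) ni.
Foot heads: 1, 2, 4, 5, 6, 7, 8.
Primary stress on the leftmost head = syllable 1.
Secondary stress on 2, 4, 5, 6, 7, 8: ˈda:.ˌpe.pu.ˌbi:m.ˌpur.ˌse:f.ˌfe:f.ˌru:g.ni.

primary 1, secondary 2, 4, 5, 6, 7, 8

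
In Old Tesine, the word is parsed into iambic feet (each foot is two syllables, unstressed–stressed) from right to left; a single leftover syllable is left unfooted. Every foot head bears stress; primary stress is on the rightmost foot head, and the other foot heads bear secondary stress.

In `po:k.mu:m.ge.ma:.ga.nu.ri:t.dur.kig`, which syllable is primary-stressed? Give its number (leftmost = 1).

9

Parse right to left into iambic (σˈσ) feet: po:k (mu:m.ˈge) (ma:.ˈga) (nu.ˈri:t) (dur.ˈkig). Syllable 1 is left unfooted.
Foot heads (stressed positions): 3, 5, 7, 9.
End Rule Rightmost: primary stress on the rightmost head = syllable 9.
Primary stress: syllable 9 → po:k.mu:m.ge.ma:.ga.nu.ri:t.dur.ˈkig.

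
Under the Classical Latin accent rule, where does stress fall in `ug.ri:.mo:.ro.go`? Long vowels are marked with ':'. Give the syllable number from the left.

Classical Latin: stress the penult if heavy (long vowel or closed), else the antepenult.
Weights: 3 mo: H, 4 ro L, 5 go L.
The penult (syllable 4, ro) is light, so stress falls on the antepenult (syllable 3, mo:).
Stress on syllable 3: ug.ri:.ˈmo:.ro.go.

3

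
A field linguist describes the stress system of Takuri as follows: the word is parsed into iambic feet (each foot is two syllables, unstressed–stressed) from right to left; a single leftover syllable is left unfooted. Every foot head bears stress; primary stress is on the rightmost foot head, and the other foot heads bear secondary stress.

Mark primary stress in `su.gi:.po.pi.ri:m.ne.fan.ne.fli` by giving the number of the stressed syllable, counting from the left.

9

Parse right to left into iambic (σˈσ) feet: su (gi:.ˈpo) (pi.ˈri:m) (ne.ˈfan) (ne.ˈfli). Syllable 1 is left unfooted.
Foot heads (stressed positions): 3, 5, 7, 9.
End Rule Rightmost: primary stress on the rightmost head = syllable 9.
Primary stress: syllable 9 → su.gi:.po.pi.ri:m.ne.fan.ne.ˈfli.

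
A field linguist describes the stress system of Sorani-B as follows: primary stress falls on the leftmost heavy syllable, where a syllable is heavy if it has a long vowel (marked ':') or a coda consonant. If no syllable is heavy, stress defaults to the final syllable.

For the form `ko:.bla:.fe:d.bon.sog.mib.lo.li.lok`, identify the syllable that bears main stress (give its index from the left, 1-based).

Weights: 1 ko: H, 2 bla: H, 3 fe:d H, 4 bon H, 5 sog H, 6 mib H, 7 lo L, 8 li L, 9 lok H.
Heavy syllables in the domain: 1, 2, 3, 4, 5, 6, 9. The leftmost is syllable 1 (ko:).
Primary stress: syllable 1 → ˈko:.bla:.fe:d.bon.sog.mib.lo.li.lok.

1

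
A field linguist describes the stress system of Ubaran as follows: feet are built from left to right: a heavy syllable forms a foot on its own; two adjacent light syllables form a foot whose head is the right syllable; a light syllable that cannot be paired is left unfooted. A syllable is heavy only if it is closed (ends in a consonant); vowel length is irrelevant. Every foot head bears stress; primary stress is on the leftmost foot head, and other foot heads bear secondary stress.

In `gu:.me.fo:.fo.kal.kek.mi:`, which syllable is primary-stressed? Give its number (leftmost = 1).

Weights: 1 gu: L, 2 me L, 3 fo: L, 4 fo L, 5 kal H, 6 kek H, 7 mi: L.
Parse left to right (heavy = foot alone; LL = one foot; stranded L unfooted): (gu:.ˈme) (fo:.ˈfo) (ˈkal) (ˈkek) mi:.
Foot heads: 2, 4, 5, 6.
Primary stress on the leftmost head = syllable 2.
Primary stress: syllable 2 → gu:.ˈme.fo:.fo.kal.kek.mi:.

2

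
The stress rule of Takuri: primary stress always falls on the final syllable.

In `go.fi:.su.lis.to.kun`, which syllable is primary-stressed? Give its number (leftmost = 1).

6

The word has 6 syllables; the final syllable is syllable 6 (kun).
Primary stress: syllable 6 → go.fi:.su.lis.to.ˈkun.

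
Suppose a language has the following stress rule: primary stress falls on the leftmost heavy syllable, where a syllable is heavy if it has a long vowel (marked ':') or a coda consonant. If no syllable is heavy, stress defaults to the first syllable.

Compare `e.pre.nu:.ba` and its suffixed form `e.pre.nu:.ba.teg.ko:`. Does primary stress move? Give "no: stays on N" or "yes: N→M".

Base `e.pre.nu:.ba` (4 syllables):
  Weights: 1 e L, 2 pre L, 3 nu: H, 4 ba L.
  Heavy syllables in the domain: 3. The leftmost is syllable 3 (nu:).
  → primary stress on syllable 3.
Suffixed `e.pre.nu:.ba.teg.ko:` (6 syllables):
  Weights: 1 e L, 2 pre L, 3 nu: H, 4 ba L, 5 teg H, 6 ko: H.
  Heavy syllables in the domain: 3, 5, 6. The leftmost is syllable 3 (nu:).
  → primary stress on syllable 3.

no: stays on 3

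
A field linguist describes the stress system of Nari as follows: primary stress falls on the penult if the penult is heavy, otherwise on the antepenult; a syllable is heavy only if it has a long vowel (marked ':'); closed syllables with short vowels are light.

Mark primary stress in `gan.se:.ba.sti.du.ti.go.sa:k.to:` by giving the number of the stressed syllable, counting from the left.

Weights: 7 go L, 8 sa:k H, 9 to: H.
The penult (syllable 8, sa:k) is heavy, so it takes stress.
Primary stress: syllable 8 → gan.se:.ba.sti.du.ti.go.ˈsa:k.to:.

8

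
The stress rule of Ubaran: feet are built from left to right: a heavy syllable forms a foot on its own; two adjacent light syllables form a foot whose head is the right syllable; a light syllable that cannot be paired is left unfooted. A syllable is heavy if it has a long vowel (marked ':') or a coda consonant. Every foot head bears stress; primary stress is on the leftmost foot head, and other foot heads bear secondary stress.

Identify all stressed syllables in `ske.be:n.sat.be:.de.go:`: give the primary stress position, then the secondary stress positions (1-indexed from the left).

primary 2, secondary 3, 4, 6

Weights: 1 ske L, 2 be:n H, 3 sat H, 4 be: H, 5 de L, 6 go: H.
Parse left to right (heavy = foot alone; LL = one foot; stranded L unfooted): ske (ˈbe:n) (ˈsat) (ˈbe:) de (ˈgo:).
Foot heads: 2, 3, 4, 6.
Primary stress on the leftmost head = syllable 2.
Secondary stress on 3, 4, 6: ske.ˈbe:n.ˌsat.ˌbe:.de.ˌgo:.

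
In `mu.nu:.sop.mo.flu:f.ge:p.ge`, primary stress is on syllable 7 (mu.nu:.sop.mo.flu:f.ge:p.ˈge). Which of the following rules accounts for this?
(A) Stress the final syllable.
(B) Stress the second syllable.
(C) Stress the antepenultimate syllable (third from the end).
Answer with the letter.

A

Rule A → syllable 7 ✓.
Rule B → syllable 2 (observed: 7).
Rule C → syllable 5 (observed: 7).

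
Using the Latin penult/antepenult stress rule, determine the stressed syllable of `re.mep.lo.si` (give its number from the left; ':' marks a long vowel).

Classical Latin: stress the penult if heavy (long vowel or closed), else the antepenult.
Weights: 2 mep H, 3 lo L, 4 si L.
The penult (syllable 3, lo) is light, so stress falls on the antepenult (syllable 2, mep).
Stress on syllable 2: re.ˈmep.lo.si.

2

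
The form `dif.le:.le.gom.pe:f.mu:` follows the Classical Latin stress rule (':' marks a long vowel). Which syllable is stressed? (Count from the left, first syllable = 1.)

5

Classical Latin: stress the penult if heavy (long vowel or closed), else the antepenult.
Weights: 4 gom H, 5 pe:f H, 6 mu: H.
The penult (syllable 5, pe:f) is heavy, so it takes stress.
Stress on syllable 5: dif.le:.le.gom.ˈpe:f.mu:.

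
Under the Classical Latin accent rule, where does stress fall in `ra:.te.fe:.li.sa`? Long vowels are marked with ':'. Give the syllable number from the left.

Classical Latin: stress the penult if heavy (long vowel or closed), else the antepenult.
Weights: 3 fe: H, 4 li L, 5 sa L.
The penult (syllable 4, li) is light, so stress falls on the antepenult (syllable 3, fe:).
Stress on syllable 3: ra:.te.ˈfe:.li.sa.

3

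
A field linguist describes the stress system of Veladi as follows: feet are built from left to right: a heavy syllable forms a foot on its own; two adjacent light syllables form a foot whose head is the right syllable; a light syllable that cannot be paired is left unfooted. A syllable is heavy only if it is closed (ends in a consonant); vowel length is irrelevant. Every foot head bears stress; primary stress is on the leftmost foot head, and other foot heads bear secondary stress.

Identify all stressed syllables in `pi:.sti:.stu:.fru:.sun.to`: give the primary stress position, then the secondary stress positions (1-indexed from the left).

Weights: 1 pi: L, 2 sti: L, 3 stu: L, 4 fru: L, 5 sun H, 6 to L.
Parse left to right (heavy = foot alone; LL = one foot; stranded L unfooted): (pi:.ˈsti:) (stu:.ˈfru:) (ˈsun) to.
Foot heads: 2, 4, 5.
Primary stress on the leftmost head = syllable 2.
Secondary stress on 4, 5: pi:.ˈsti:.stu:.ˌfru:.ˌsun.to.

primary 2, secondary 4, 5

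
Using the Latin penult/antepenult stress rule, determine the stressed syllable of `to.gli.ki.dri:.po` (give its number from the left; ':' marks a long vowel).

Classical Latin: stress the penult if heavy (long vowel or closed), else the antepenult.
Weights: 3 ki L, 4 dri: H, 5 po L.
The penult (syllable 4, dri:) is heavy, so it takes stress.
Stress on syllable 4: to.gli.ki.ˈdri:.po.

4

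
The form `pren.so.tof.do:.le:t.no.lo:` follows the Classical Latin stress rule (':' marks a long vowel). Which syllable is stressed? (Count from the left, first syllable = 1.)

5

Classical Latin: stress the penult if heavy (long vowel or closed), else the antepenult.
Weights: 5 le:t H, 6 no L, 7 lo: H.
The penult (syllable 6, no) is light, so stress falls on the antepenult (syllable 5, le:t).
Stress on syllable 5: pren.so.tof.do:.ˈle:t.no.lo:.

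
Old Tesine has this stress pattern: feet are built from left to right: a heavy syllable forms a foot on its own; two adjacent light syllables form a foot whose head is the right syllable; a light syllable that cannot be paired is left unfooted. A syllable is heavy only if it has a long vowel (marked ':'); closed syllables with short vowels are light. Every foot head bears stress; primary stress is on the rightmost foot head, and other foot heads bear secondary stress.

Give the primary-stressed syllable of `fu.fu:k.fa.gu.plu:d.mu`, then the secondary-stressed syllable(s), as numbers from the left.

primary 5, secondary 2, 4

Weights: 1 fu L, 2 fu:k H, 3 fa L, 4 gu L, 5 plu:d H, 6 mu L.
Parse left to right (heavy = foot alone; LL = one foot; stranded L unfooted): fu (ˈfu:k) (fa.ˈgu) (ˈplu:d) mu.
Foot heads: 2, 4, 5.
Primary stress on the rightmost head = syllable 5.
Secondary stress on 2, 4: fu.ˌfu:k.fa.ˌgu.ˈplu:d.mu.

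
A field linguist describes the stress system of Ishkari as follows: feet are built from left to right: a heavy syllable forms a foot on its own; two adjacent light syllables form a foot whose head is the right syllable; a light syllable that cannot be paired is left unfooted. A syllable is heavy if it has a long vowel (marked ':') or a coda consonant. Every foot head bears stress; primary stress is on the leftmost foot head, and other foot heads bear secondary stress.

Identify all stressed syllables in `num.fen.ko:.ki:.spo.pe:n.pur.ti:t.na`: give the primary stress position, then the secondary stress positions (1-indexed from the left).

Weights: 1 num H, 2 fen H, 3 ko: H, 4 ki: H, 5 spo L, 6 pe:n H, 7 pur H, 8 ti:t H, 9 na L.
Parse left to right (heavy = foot alone; LL = one foot; stranded L unfooted): (ˈnum) (ˈfen) (ˈko:) (ˈki:) spo (ˈpe:n) (ˈpur) (ˈti:t) na.
Foot heads: 1, 2, 3, 4, 6, 7, 8.
Primary stress on the leftmost head = syllable 1.
Secondary stress on 2, 3, 4, 6, 7, 8: ˈnum.ˌfen.ˌko:.ˌki:.spo.ˌpe:n.ˌpur.ˌti:t.na.

primary 1, secondary 2, 3, 4, 6, 7, 8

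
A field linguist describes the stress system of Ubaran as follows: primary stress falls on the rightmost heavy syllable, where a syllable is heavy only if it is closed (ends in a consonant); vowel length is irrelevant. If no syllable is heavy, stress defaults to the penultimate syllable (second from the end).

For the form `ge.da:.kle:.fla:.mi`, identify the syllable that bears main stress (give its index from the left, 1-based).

4

Weights: 1 ge L, 2 da: L, 3 kle: L, 4 fla: L, 5 mi L.
No heavy syllable in the domain; default to the penultimate syllable (second from the end) = syllable 4.
Primary stress: syllable 4 → ge.da:.kle:.ˈfla:.mi.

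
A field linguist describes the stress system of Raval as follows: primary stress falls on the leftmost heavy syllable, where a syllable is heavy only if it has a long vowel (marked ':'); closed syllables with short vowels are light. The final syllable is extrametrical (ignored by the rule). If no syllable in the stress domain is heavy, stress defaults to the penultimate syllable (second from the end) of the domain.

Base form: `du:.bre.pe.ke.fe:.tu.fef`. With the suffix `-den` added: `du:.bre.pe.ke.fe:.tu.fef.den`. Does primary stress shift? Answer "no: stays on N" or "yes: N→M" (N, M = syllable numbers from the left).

Base `du:.bre.pe.ke.fe:.tu.fef` (7 syllables):
  The final syllable (7, fef) is extrametrical; the stress domain is syllables 1–6.
  Weights: 1 du: H, 2 bre L, 3 pe L, 4 ke L, 5 fe: H, 6 tu L.
  Heavy syllables in the domain: 1, 5. The leftmost is syllable 1 (du:).
  → primary stress on syllable 1.
Suffixed `du:.bre.pe.ke.fe:.tu.fef.den` (8 syllables):
  The final syllable (8, den) is extrametrical; the stress domain is syllables 1–7.
  Weights: 1 du: H, 2 bre L, 3 pe L, 4 ke L, 5 fe: H, 6 tu L, 7 fef L.
  Heavy syllables in the domain: 1, 5. The leftmost is syllable 1 (du:).
  → primary stress on syllable 1.

no: stays on 1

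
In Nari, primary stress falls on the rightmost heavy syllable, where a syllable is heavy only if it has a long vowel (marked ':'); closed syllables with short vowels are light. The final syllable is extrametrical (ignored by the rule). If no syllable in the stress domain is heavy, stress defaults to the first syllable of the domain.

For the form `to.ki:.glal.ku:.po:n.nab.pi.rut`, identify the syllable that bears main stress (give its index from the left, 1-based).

5

The final syllable (8, rut) is extrametrical; the stress domain is syllables 1–7.
Weights: 1 to L, 2 ki: H, 3 glal L, 4 ku: H, 5 po:n H, 6 nab L, 7 pi L.
Heavy syllables in the domain: 2, 4, 5. The rightmost is syllable 5 (po:n).
Primary stress: syllable 5 → to.ki:.glal.ku:.ˈpo:n.nab.pi.rut.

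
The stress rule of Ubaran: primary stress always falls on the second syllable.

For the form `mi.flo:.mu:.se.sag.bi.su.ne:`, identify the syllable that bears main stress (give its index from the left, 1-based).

2

The word has 8 syllables; the second syllable is syllable 2 (flo:).
Primary stress: syllable 2 → mi.ˈflo:.mu:.se.sag.bi.su.ne:.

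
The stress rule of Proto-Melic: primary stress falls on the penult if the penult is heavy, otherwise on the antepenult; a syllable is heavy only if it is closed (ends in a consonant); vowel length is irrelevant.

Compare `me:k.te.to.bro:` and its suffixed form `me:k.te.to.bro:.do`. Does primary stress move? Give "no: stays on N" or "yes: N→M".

Base `me:k.te.to.bro:` (4 syllables):
  Weights: 2 te L, 3 to L, 4 bro: L.
  The penult (syllable 3, to) is light, so stress falls on the antepenult (syllable 2, te).
  → primary stress on syllable 2.
Suffixed `me:k.te.to.bro:.do` (5 syllables):
  Weights: 3 to L, 4 bro: L, 5 do L.
  The penult (syllable 4, bro:) is light, so stress falls on the antepenult (syllable 3, to).
  → primary stress on syllable 3.

yes: 2→3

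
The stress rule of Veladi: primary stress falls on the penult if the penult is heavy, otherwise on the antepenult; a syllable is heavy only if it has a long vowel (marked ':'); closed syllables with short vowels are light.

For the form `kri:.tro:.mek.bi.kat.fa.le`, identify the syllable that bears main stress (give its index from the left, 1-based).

Weights: 5 kat L, 6 fa L, 7 le L.
The penult (syllable 6, fa) is light, so stress falls on the antepenult (syllable 5, kat).
Primary stress: syllable 5 → kri:.tro:.mek.bi.ˈkat.fa.le.

5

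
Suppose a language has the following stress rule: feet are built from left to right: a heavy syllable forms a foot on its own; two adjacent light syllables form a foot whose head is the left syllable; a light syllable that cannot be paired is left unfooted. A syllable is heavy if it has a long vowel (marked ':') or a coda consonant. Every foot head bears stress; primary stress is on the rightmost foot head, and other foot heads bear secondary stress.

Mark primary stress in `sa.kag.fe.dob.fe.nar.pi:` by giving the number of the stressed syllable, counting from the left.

Weights: 1 sa L, 2 kag H, 3 fe L, 4 dob H, 5 fe L, 6 nar H, 7 pi: H.
Parse left to right (heavy = foot alone; LL = one foot; stranded L unfooted): sa (ˈkag) fe (ˈdob) fe (ˈnar) (ˈpi:).
Foot heads: 2, 4, 6, 7.
Primary stress on the rightmost head = syllable 7.
Primary stress: syllable 7 → sa.kag.fe.dob.fe.nar.ˈpi:.

7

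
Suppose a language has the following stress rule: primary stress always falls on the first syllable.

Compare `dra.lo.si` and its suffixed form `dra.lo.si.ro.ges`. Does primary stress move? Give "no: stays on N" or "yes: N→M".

no: stays on 1

Base `dra.lo.si` (3 syllables):
  The word has 3 syllables; the first syllable is syllable 1 (dra).
  → primary stress on syllable 1.
Suffixed `dra.lo.si.ro.ges` (5 syllables):
  The word has 5 syllables; the first syllable is syllable 1 (dra).
  → primary stress on syllable 1.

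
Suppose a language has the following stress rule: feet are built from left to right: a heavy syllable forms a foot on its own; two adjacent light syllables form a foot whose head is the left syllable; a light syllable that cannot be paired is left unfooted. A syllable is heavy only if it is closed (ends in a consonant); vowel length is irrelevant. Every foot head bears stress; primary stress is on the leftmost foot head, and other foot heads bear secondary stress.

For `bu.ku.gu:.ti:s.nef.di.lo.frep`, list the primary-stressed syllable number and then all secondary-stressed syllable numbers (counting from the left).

Weights: 1 bu L, 2 ku L, 3 gu: L, 4 ti:s H, 5 nef H, 6 di L, 7 lo L, 8 frep H.
Parse left to right (heavy = foot alone; LL = one foot; stranded L unfooted): (ˈbu.ku) gu: (ˈti:s) (ˈnef) (ˈdi.lo) (ˈfrep).
Foot heads: 1, 4, 5, 6, 8.
Primary stress on the leftmost head = syllable 1.
Secondary stress on 4, 5, 6, 8: ˈbu.ku.gu:.ˌti:s.ˌnef.ˌdi.lo.ˌfrep.

primary 1, secondary 4, 5, 6, 8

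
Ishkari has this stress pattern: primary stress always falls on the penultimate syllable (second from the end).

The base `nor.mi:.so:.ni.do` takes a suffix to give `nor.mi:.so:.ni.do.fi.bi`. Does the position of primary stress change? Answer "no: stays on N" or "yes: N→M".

Base `nor.mi:.so:.ni.do` (5 syllables):
  The word has 5 syllables; the penultimate syllable (second from the end) is syllable 4 (ni).
  → primary stress on syllable 4.
Suffixed `nor.mi:.so:.ni.do.fi.bi` (7 syllables):
  The word has 7 syllables; the penultimate syllable (second from the end) is syllable 6 (fi).
  → primary stress on syllable 6.

yes: 4→6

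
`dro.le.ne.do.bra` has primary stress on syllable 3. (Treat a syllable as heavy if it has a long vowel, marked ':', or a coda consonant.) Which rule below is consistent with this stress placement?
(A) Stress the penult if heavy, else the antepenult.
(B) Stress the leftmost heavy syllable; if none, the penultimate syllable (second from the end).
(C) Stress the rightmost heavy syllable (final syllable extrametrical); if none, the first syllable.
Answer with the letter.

A

Rule A → syllable 3 ✓.
Rule B → syllable 4 (observed: 3).
Rule C → syllable 1 (observed: 3).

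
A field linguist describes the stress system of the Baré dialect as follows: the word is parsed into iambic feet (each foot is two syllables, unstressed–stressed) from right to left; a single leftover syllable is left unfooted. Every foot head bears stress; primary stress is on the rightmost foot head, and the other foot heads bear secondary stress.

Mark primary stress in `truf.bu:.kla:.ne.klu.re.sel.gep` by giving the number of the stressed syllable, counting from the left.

8

Parse right to left into iambic (σˈσ) feet: (truf.ˈbu:) (kla:.ˈne) (klu.ˈre) (sel.ˈgep).
Foot heads (stressed positions): 2, 4, 6, 8.
End Rule Rightmost: primary stress on the rightmost head = syllable 8.
Primary stress: syllable 8 → truf.bu:.kla:.ne.klu.re.sel.ˈgep.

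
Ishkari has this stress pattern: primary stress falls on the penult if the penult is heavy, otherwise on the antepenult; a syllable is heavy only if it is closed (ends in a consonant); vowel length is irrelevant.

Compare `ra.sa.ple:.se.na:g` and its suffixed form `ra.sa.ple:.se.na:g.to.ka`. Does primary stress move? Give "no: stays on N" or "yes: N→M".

yes: 3→5

Base `ra.sa.ple:.se.na:g` (5 syllables):
  Weights: 3 ple: L, 4 se L, 5 na:g H.
  The penult (syllable 4, se) is light, so stress falls on the antepenult (syllable 3, ple:).
  → primary stress on syllable 3.
Suffixed `ra.sa.ple:.se.na:g.to.ka` (7 syllables):
  Weights: 5 na:g H, 6 to L, 7 ka L.
  The penult (syllable 6, to) is light, so stress falls on the antepenult (syllable 5, na:g).
  → primary stress on syllable 5.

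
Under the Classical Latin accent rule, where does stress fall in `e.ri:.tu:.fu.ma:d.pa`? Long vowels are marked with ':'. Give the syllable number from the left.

5

Classical Latin: stress the penult if heavy (long vowel or closed), else the antepenult.
Weights: 4 fu L, 5 ma:d H, 6 pa L.
The penult (syllable 5, ma:d) is heavy, so it takes stress.
Stress on syllable 5: e.ri:.tu:.fu.ˈma:d.pa.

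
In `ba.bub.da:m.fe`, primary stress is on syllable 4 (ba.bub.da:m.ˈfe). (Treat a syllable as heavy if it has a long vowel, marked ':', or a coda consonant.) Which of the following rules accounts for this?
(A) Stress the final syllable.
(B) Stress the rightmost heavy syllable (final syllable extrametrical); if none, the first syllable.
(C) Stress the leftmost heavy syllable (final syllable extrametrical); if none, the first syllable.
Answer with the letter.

Rule A → syllable 4 ✓.
Rule B → syllable 3 (observed: 4).
Rule C → syllable 2 (observed: 4).

A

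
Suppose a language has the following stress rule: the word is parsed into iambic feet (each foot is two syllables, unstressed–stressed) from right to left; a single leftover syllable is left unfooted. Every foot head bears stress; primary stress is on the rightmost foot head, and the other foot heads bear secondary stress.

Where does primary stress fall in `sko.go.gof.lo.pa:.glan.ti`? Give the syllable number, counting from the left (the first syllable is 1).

7

Parse right to left into iambic (σˈσ) feet: sko (go.ˈgof) (lo.ˈpa:) (glan.ˈti). Syllable 1 is left unfooted.
Foot heads (stressed positions): 3, 5, 7.
End Rule Rightmost: primary stress on the rightmost head = syllable 7.
Primary stress: syllable 7 → sko.go.gof.lo.pa:.glan.ˈti.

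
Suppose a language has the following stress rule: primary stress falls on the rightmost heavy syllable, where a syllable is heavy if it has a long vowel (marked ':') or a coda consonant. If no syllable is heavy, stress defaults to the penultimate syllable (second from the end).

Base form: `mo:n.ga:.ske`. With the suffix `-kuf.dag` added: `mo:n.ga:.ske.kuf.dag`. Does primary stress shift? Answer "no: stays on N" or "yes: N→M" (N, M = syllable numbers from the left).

yes: 2→5

Base `mo:n.ga:.ske` (3 syllables):
  Weights: 1 mo:n H, 2 ga: H, 3 ske L.
  Heavy syllables in the domain: 1, 2. The rightmost is syllable 2 (ga:).
  → primary stress on syllable 2.
Suffixed `mo:n.ga:.ske.kuf.dag` (5 syllables):
  Weights: 1 mo:n H, 2 ga: H, 3 ske L, 4 kuf H, 5 dag H.
  Heavy syllables in the domain: 1, 2, 4, 5. The rightmost is syllable 5 (dag).
  → primary stress on syllable 5.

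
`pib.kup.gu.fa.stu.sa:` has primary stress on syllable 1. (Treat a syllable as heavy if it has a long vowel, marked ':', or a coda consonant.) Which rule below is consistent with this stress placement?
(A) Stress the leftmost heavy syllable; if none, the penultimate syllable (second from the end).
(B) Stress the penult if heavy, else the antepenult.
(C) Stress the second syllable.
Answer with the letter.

Rule A → syllable 1 ✓.
Rule B → syllable 4 (observed: 1).
Rule C → syllable 2 (observed: 1).

A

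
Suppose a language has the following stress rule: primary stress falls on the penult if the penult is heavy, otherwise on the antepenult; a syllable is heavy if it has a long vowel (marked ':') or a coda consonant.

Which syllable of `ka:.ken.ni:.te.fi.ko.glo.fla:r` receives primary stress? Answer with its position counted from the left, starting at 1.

Weights: 6 ko L, 7 glo L, 8 fla:r H.
The penult (syllable 7, glo) is light, so stress falls on the antepenult (syllable 6, ko).
Primary stress: syllable 6 → ka:.ken.ni:.te.fi.ˈko.glo.fla:r.

6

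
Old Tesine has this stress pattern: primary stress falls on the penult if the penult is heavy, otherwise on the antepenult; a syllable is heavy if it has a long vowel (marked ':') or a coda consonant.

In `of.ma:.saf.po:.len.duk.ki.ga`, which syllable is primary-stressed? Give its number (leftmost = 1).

6

Weights: 6 duk H, 7 ki L, 8 ga L.
The penult (syllable 7, ki) is light, so stress falls on the antepenult (syllable 6, duk).
Primary stress: syllable 6 → of.ma:.saf.po:.len.ˈduk.ki.ga.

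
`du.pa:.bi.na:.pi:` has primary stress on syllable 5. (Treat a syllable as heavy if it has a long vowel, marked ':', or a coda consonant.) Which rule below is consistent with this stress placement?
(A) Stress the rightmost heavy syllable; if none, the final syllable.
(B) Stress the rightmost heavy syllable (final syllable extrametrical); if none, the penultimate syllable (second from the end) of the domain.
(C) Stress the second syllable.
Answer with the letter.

Rule A → syllable 5 ✓.
Rule B → syllable 4 (observed: 5).
Rule C → syllable 2 (observed: 5).

A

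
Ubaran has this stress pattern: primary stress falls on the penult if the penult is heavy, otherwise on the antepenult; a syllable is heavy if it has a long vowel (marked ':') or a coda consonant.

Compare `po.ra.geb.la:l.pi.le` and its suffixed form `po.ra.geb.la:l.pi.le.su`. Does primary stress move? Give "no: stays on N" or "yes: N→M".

Base `po.ra.geb.la:l.pi.le` (6 syllables):
  Weights: 4 la:l H, 5 pi L, 6 le L.
  The penult (syllable 5, pi) is light, so stress falls on the antepenult (syllable 4, la:l).
  → primary stress on syllable 4.
Suffixed `po.ra.geb.la:l.pi.le.su` (7 syllables):
  Weights: 5 pi L, 6 le L, 7 su L.
  The penult (syllable 6, le) is light, so stress falls on the antepenult (syllable 5, pi).
  → primary stress on syllable 5.

yes: 4→5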